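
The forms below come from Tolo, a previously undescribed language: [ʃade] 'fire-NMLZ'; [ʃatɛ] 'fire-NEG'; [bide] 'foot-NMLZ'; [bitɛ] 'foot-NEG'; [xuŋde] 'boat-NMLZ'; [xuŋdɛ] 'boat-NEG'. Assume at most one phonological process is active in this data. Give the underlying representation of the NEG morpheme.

The NEG suffix surfaces as [-dɛ] and [-tɛ], depending on the final segment of the stem.
The NMLZ suffix, which begins with [d], is invariant after every stem; so [d] is not altered by any rule here.
The NEG suffix is therefore /-tɛ/ underlyingly, with post-nasal voicing: voiceless stops become voiced after a nasal.

/-tɛ/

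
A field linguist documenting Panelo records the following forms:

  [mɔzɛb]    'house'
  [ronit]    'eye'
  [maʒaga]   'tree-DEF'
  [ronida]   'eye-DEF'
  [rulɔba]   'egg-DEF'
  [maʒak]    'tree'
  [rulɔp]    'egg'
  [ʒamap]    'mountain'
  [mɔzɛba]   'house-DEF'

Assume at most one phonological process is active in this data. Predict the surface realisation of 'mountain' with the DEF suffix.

[ʒamaba]

In [rulɔp] and [rulɔba] the final segment of 'egg' alternates: [p] ~ [b].
Compare 'house', with invariant [b] in [mɔzɛb] and [mɔzɛba]: an analysis with underlying /b/ and a rule producing [p] in isolation would wrongly predict alternation here too.
Therefore /p/ is basic and [b] is derived by intervocalic voicing (voiceless stops become voiced between vowels).
From [ʒamap] the stem 'mountain' is /ʒamap/; between vowels this yields [ʒamaba].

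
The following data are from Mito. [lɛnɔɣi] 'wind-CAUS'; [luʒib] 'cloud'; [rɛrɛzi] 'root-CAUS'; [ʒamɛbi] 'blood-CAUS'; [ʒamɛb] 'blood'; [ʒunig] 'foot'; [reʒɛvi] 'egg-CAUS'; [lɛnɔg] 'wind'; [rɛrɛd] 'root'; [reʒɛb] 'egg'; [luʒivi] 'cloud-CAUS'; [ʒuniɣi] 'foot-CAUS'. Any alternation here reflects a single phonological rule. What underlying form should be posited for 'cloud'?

/luʒiv/

The root 'cloud' surfaces as [luʒivi] and [luʒib], with a stem-final [v] ~ [b] alternation.
But 'blood' keeps [b] in both environments ([ʒamɛbi], [ʒamɛb]), so there is no rule changing /b/ to [v] before the CAUS suffix.
The alternation reflects word-final hardening: voiced fricatives become stops word-finally. /v/ is underlying.
The underlying form of 'cloud' is therefore /luʒiv/.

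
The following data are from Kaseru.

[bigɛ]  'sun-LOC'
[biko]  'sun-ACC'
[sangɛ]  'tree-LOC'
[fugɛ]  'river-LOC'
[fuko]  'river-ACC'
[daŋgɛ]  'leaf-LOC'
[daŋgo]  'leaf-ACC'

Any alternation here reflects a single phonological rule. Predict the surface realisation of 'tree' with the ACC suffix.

The ACC morpheme has two allomorphs, [-go] and [-ko].
The LOC suffix, which begins with [g], is invariant after every stem; so [g] is not altered by any rule here.
So the underlying form is /-ko/, and voiceless stops become voiced after a nasal.
After 'tree', which ends in a nasal, the suffix surfaces as [-go], giving [sango].

[sango]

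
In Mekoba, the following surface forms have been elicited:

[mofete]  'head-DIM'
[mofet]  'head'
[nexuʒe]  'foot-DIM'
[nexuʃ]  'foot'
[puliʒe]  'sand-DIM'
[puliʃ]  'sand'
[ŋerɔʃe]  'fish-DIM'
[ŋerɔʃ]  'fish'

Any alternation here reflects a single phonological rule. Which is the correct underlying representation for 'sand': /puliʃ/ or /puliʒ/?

The root 'sand' surfaces as [puliʒe] and [puliʃ], with a stem-final [ʒ] ~ [ʃ] alternation.
Compare 'fish', with invariant [ʃ] in [ŋerɔʃe] and [ŋerɔʃ]: an analysis with underlying /ʃ/ and a rule producing [ʒ] before the DIM suffix would wrongly predict alternation here too.
The alternation reflects word-final obstruent devoicing: voiced obstruents become voiceless word-finally. /ʒ/ is underlying.

/puliʒ/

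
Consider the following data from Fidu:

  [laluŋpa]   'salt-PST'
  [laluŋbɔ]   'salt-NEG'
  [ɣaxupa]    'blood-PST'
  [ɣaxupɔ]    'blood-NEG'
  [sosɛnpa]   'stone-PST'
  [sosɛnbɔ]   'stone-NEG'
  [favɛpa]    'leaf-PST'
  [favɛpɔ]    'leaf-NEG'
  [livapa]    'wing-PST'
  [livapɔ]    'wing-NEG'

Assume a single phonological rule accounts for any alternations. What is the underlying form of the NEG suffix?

/-bɔ/

The NEG morpheme has two allomorphs, [-bɔ] and [-pɔ].
By contrast the PST suffix keeps its initial [p] throughout — that segment must be underlying.
So the underlying form is /-bɔ/, and voiced stops become voiceless after a vowel.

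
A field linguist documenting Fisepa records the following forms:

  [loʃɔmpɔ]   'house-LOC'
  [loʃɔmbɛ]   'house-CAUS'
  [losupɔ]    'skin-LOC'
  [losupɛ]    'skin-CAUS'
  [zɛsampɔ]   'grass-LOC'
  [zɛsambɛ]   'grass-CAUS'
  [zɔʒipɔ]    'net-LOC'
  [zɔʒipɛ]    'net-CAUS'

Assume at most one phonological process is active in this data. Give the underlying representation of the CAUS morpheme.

/-bɛ/

The CAUS suffix surfaces as [-bɛ] and [-pɛ], depending on the final segment of the stem.
By contrast the LOC suffix keeps its initial [p] throughout — that segment must be underlying.
The CAUS suffix is therefore /-bɛ/ underlyingly, with post-vocalic devoicing: voiced stops become voiceless after a vowel.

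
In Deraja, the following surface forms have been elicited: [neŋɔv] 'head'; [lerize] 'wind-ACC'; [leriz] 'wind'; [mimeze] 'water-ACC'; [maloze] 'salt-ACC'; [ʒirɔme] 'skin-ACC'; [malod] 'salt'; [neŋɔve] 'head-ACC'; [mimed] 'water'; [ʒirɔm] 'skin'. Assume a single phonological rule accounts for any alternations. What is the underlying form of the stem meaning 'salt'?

/malod/

'salt' shows [d] ~ [z] at the end of the stem ([malod] vs [maloze]).
But 'wind' keeps [z] in both environments ([leriz], [lerize]), so there is no rule changing /z/ to [d] in isolation.
The alternation reflects intervocalic spirantization: voiced stops become fricatives between vowels. /d/ is underlying.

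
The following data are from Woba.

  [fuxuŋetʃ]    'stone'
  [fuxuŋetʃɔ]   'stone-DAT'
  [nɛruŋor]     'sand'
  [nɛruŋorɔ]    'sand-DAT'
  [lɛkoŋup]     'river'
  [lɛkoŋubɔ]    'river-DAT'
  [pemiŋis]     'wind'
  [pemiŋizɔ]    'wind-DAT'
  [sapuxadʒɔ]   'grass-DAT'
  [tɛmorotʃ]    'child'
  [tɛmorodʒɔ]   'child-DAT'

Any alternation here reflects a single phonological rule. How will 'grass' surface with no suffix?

[sapuxatʃ]

The root 'child' surfaces as [tɛmorotʃ] and [tɛmorodʒɔ], with a stem-final [tʃ] ~ [dʒ] alternation.
But 'stone' keeps [tʃ] in both environments ([fuxuŋetʃ], [fuxuŋetʃɔ]), so there is no rule changing /tʃ/ to [dʒ] before the DAT suffix.
The alternation reflects word-final obstruent devoicing: voiced obstruents become voiceless word-finally. /dʒ/ is underlying.
The one attested form of 'grass', [sapuxadʒɔ], shows underlying /sapuxadʒ/. Applying the same rule word-finally gives [sapuxatʃ].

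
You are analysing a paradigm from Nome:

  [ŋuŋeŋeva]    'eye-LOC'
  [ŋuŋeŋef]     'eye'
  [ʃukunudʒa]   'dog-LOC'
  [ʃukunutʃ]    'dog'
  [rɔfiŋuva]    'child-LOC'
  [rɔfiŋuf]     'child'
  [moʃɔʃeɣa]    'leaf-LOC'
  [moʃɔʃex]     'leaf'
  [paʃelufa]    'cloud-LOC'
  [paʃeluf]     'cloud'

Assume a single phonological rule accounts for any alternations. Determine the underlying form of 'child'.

/rɔfiŋuv/

'child' shows [v] ~ [f] at the end of the stem ([rɔfiŋuva] vs [rɔfiŋuf]).
The stem 'cloud' ([paʃelufa], [paʃeluf]) shows [f] unchanged in both environments, so [f] cannot be basic with [v] derived before the LOC suffix.
The underlying segment must be /v/; voiced obstruents become voiceless word-finally, yielding [f] there.
The underlying form of 'child' is therefore /rɔfiŋuv/.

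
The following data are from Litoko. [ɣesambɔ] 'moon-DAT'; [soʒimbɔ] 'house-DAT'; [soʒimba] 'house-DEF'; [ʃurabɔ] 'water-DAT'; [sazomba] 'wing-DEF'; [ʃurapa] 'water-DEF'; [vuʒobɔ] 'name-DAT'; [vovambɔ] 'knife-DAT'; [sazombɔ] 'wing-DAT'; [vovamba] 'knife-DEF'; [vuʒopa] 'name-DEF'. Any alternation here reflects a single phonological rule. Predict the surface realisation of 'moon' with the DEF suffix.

The DEF suffix surfaces as [-ba] and [-pa], depending on the final segment of the stem.
The DAT suffix, which begins with [b], is invariant after every stem; so [b] is not altered by any rule here.
So the underlying form is /-pa/, and voiceless stops become voiced after a nasal.
After 'moon', which ends in a nasal, the suffix surfaces as [-ba], giving [ɣesamba].

[ɣesamba]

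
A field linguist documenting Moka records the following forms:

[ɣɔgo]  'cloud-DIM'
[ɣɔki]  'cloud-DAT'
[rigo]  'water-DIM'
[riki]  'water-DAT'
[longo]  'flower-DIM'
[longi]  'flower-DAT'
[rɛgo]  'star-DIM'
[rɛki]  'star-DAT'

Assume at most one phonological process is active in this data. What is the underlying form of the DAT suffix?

The DAT suffix surfaces as [-gi] and [-ki], depending on the final segment of the stem.
The DIM suffix, which begins with [g], is invariant after every stem; so [g] is not altered by any rule here.
The DAT suffix is therefore /-ki/ underlyingly, with post-nasal voicing: voiceless stops become voiced after a nasal.

/-ki/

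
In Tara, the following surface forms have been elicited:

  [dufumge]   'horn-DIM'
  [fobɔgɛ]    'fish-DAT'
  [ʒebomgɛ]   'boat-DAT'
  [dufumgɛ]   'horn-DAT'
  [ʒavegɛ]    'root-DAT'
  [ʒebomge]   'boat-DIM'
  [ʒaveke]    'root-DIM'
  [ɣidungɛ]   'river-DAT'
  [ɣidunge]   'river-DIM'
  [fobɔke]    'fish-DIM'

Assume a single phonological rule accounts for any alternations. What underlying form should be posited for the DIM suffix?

The DIM morpheme has two allomorphs, [-ge] and [-ke].
By contrast the DAT suffix keeps its initial [g] throughout — that segment must be underlying.
So the underlying form is /-ke/, and voiceless stops become voiced after a nasal.

/-ke/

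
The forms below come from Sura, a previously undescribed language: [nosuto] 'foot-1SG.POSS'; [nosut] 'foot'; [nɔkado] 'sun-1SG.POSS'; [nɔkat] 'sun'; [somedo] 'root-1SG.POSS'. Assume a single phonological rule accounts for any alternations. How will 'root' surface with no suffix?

[somet]

In [nɔkado] and [nɔkat] the final segment of 'sun' alternates: [d] ~ [t].
But 'foot' keeps [t] in both environments ([nosuto], [nosut]), so there is no rule changing /t/ to [d] before the 1SG.POSS suffix.
Therefore /d/ is basic and [t] is derived by word-final obstruent devoicing (voiced obstruents become voiceless word-finally).
From [somedo] the stem 'root' is /somed/; word-finally this yields [somet].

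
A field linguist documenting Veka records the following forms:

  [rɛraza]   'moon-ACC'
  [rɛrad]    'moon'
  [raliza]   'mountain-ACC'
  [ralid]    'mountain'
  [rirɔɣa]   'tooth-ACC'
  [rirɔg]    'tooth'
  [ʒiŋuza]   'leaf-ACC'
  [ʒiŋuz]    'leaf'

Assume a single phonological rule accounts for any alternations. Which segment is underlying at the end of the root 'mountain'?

In [raliza] and [ralid] the final segment of 'mountain' alternates: [z] ~ [d].
The stem 'leaf' ([ʒiŋuza], [ʒiŋuz]) shows [z] unchanged in both environments, so [z] cannot be basic with [d] derived in isolation.
The alternation reflects intervocalic spirantization: voiced stops become fricatives between vowels. /d/ is underlying.

/d/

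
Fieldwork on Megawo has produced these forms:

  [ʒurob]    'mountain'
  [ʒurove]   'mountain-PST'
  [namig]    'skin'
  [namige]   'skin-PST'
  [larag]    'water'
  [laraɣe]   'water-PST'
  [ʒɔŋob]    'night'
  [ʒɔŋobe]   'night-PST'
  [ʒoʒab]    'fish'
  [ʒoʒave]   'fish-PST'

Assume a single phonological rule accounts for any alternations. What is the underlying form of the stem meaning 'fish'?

'fish' shows [b] ~ [v] at the end of the stem ([ʒoʒab] vs [ʒoʒave]).
If /b/ were underlying and a rule turned it into [v] before the PST suffix, 'night' would also alternate; but it has [b] in both [ʒɔŋob] and [ʒɔŋobe].
The underlying segment must be /v/; voiced fricatives become stops word-finally, yielding [b] there.

/ʒoʒav/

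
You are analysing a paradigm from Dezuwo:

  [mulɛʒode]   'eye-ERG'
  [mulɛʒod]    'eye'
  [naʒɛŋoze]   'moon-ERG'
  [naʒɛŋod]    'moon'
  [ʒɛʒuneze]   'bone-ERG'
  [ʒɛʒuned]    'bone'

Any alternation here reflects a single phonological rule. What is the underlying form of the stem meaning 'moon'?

The root 'moon' surfaces as [naʒɛŋoze] and [naʒɛŋod], with a stem-final [z] ~ [d] alternation.
The stem 'eye' ([mulɛʒode], [mulɛʒod]) shows [d] unchanged in both environments, so [d] cannot be basic with [z] derived before the ERG suffix.
So /z/ is underlying, and a rule of word-final hardening — voiced fricatives become stops word-finally — gives [d].
The underlying form of 'moon' is therefore /naʒɛŋoz/.

/naʒɛŋoz/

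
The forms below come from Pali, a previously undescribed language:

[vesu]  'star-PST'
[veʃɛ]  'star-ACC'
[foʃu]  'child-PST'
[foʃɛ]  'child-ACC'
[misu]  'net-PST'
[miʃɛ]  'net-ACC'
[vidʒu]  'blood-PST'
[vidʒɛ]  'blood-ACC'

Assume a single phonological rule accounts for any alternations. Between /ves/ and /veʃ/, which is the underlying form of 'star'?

/ves/

The root 'star' surfaces as [vesu] and [veʃɛ], with a stem-final [s] ~ [ʃ] alternation.
But 'child' keeps [ʃ] in both environments ([foʃu], [foʃɛ]), so there is no rule changing /ʃ/ to [s] before the PST suffix.
So /s/ is underlying, and a rule of palatalization before a front vowel — /s/ becomes palato-alveolar [ʃ] before a front vowel — gives [ʃ].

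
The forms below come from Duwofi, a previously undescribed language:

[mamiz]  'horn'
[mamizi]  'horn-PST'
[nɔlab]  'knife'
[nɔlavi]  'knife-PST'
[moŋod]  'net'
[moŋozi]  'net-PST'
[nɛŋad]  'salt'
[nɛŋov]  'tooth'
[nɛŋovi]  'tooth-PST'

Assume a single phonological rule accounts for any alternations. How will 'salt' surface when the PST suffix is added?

The stem for 'net' ends in [d] in [moŋod] but [z] in [moŋozi].
The stem 'horn' ([mamiz], [mamizi]) shows [z] unchanged in both environments, so [z] cannot be basic with [d] derived in isolation.
The alternation reflects intervocalic spirantization: voiced stops become fricatives between vowels. /d/ is underlying.
The one attested form of 'salt', [nɛŋad], shows underlying /nɛŋad/. Applying the same rule between vowels gives [nɛŋazi].

[nɛŋazi]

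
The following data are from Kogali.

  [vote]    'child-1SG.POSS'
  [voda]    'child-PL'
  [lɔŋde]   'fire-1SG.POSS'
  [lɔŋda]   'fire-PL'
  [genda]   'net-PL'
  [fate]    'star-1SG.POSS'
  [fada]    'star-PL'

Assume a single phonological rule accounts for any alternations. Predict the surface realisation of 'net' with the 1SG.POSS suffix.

[gende]

The 1SG.POSS morpheme has two allomorphs, [-de] and [-te].
The PL suffix, which begins with [d], is invariant after every stem; so [d] is not altered by any rule here.
So the underlying form is /-te/, and voiceless stops become voiced after a nasal.
After 'net', which ends in a nasal, the suffix surfaces as [-de], giving [gende].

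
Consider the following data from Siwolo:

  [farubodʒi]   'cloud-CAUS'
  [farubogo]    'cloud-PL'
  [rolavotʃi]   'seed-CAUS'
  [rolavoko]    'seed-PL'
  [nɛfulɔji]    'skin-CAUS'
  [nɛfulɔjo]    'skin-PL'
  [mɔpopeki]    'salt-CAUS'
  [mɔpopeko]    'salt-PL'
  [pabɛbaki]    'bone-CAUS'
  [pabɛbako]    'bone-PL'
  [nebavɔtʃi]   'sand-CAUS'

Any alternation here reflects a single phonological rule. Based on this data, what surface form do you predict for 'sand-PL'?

[nebavɔko]

'seed' shows [tʃ] ~ [k] at the end of the stem ([rolavotʃi] vs [rolavoko]).
But 'salt' keeps [k] in both environments ([mɔpopeki], [mɔpopeko]), so there is no rule changing /k/ to [tʃ] before the CAUS suffix.
Therefore /tʃ/ is basic and [k] is derived by depalatalization (palato-alveolar /tʃ/ and /dʒ/ become [k] and [g] when no front vowel follows).
The one attested form of 'sand', [nebavɔtʃi], shows underlying /nebavɔtʃ/. Applying the same rule when no front vowel follows gives [nebavɔko].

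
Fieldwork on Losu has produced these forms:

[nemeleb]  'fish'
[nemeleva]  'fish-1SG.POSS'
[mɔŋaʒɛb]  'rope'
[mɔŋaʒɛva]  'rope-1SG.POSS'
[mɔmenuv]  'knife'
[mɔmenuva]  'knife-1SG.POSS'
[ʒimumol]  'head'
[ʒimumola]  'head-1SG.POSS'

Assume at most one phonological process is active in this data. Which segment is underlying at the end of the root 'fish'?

/b/

The stem for 'fish' ends in [b] in [nemeleb] but [v] in [nemeleva].
But 'knife' keeps [v] in both environments ([mɔmenuv], [mɔmenuva]), so there is no rule changing /v/ to [b] in isolation.
The underlying segment must be /b/; voiced stops become fricatives between vowels, yielding [v] there.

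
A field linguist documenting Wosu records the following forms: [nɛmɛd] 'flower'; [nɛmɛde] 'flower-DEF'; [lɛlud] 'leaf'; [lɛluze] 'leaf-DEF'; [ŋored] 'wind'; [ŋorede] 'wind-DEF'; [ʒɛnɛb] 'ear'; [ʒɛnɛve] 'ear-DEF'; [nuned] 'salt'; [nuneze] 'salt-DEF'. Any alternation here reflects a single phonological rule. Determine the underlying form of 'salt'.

/nunez/

The stem for 'salt' ends in [d] in [nuned] but [z] in [nuneze].
Compare 'flower', with invariant [d] in [nɛmɛd] and [nɛmɛde]: an analysis with underlying /d/ and a rule producing [z] before the DEF suffix would wrongly predict alternation here too.
So /z/ is underlying, and a rule of word-final hardening — voiced fricatives become stops word-finally — gives [d].
The underlying form of 'salt' is therefore /nunez/.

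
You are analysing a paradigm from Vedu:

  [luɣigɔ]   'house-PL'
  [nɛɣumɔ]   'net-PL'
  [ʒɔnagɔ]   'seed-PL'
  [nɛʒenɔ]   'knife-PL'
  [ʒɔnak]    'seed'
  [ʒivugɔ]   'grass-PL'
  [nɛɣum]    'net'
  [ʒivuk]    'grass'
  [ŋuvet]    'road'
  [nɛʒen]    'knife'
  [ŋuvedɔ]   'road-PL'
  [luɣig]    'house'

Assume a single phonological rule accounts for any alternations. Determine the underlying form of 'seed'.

The stem for 'seed' ends in [k] in [ʒɔnak] but [g] in [ʒɔnagɔ].
If /g/ were underlying and a rule turned it into [k] in isolation, 'house' would also alternate; but it has [g] in both [luɣig] and [luɣigɔ].
The alternation reflects intervocalic voicing: voiceless stops become voiced between vowels. /k/ is underlying.

/ʒɔnak/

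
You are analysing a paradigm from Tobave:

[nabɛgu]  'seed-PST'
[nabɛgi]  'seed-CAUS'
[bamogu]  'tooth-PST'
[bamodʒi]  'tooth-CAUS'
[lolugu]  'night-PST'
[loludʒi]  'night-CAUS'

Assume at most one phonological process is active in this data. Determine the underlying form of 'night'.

/loludʒ/

The stem for 'night' ends in [g] in [lolugu] but [dʒ] in [loludʒi].
The stem 'seed' ([nabɛgu], [nabɛgi]) shows [g] unchanged in both environments, so [g] cannot be basic with [dʒ] derived before the CAUS suffix.
Therefore /dʒ/ is basic and [g] is derived by depalatalization (palato-alveolar /dʒ/ becomes [g] when no front vowel follows).
The underlying form of 'night' is therefore /loludʒ/.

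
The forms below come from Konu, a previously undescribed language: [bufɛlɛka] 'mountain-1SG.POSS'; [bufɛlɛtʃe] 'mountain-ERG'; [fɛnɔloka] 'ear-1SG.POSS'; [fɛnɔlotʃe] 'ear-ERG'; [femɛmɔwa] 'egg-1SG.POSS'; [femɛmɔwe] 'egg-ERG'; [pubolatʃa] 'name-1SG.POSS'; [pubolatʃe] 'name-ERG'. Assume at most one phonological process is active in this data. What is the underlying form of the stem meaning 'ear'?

/fɛnɔlok/

In [fɛnɔloka] and [fɛnɔlotʃe] the final segment of 'ear' alternates: [k] ~ [tʃ].
But 'name' keeps [tʃ] in both environments ([pubolatʃa], [pubolatʃe]), so there is no rule changing /tʃ/ to [k] before the 1SG.POSS suffix.
So /k/ is underlying, and a rule of palatalization before a front vowel — /k/ becomes palato-alveolar [tʃ] before a front vowel — gives [tʃ].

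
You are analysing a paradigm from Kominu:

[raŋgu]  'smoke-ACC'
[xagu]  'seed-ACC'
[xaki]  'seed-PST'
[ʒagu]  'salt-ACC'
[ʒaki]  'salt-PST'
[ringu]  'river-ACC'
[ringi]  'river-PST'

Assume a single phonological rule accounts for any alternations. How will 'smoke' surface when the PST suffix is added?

The PST suffix surfaces as [-gi] and [-ki], depending on the final segment of the stem.
By contrast the ACC suffix keeps its initial [g] throughout — that segment must be underlying.
So the underlying form is /-ki/, and voiceless stops become voiced after a nasal.
After 'smoke', which ends in a nasal, the suffix surfaces as [-gi], giving [raŋgi].

[raŋgi]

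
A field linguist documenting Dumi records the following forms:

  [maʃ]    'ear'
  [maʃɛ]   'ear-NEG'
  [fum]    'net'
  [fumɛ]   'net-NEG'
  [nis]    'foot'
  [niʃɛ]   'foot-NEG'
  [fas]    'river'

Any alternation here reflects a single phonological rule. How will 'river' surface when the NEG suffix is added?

[faʃɛ]

The root 'foot' surfaces as [nis] and [niʃɛ], with a stem-final [s] ~ [ʃ] alternation.
The stem 'ear' ([maʃ], [maʃɛ]) shows [ʃ] unchanged in both environments, so [ʃ] cannot be basic with [s] derived in isolation.
The underlying segment must be /s/; /s/ becomes palato-alveolar [ʃ] before a front vowel, yielding [ʃ] there.
From [fas] the stem 'river' is /fas/; before a front vowel this yields [faʃɛ].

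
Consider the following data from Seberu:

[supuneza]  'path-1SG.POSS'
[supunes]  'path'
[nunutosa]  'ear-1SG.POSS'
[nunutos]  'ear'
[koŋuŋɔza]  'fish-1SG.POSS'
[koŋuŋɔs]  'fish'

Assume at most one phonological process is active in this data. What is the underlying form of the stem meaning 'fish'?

In [koŋuŋɔza] and [koŋuŋɔs] the final segment of 'fish' alternates: [z] ~ [s].
If /s/ were underlying and a rule turned it into [z] before the 1SG.POSS suffix, 'ear' would also alternate; but it has [s] in both [nunutosa] and [nunutos].
The underlying segment must be /z/; voiced obstruents become voiceless word-finally, yielding [s] there.
The underlying form of 'fish' is therefore /koŋuŋɔz/.

/koŋuŋɔz/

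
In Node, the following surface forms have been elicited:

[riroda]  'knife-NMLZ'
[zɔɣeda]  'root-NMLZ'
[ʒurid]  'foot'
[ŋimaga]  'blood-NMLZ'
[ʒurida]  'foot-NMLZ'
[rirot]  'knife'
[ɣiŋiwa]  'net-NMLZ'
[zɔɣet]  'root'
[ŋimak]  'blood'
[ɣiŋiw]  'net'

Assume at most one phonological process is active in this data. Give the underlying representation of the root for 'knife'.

In [riroda] and [rirot] the final segment of 'knife' alternates: [d] ~ [t].
But 'foot' keeps [d] in both environments ([ʒurida], [ʒurid]), so there is no rule changing /d/ to [t] in isolation.
The underlying segment must be /t/; voiceless stops become voiced between vowels, yielding [d] there.

/rirot/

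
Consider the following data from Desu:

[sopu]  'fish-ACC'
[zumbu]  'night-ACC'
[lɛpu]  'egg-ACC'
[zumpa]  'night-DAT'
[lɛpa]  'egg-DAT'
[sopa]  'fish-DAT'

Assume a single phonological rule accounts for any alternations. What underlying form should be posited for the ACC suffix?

/-bu/

The ACC morpheme has two allomorphs, [-bu] and [-pu].
The DAT suffix, which begins with [p], is invariant after every stem; so [p] is not altered by any rule here.
So the underlying form is /-bu/, and voiced stops become voiceless after a vowel.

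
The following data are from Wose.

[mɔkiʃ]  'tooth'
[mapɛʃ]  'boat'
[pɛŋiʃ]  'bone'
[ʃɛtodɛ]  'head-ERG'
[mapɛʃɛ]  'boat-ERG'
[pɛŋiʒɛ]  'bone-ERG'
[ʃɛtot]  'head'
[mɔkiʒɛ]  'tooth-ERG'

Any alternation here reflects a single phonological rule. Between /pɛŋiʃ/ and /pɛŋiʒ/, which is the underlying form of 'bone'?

In [pɛŋiʃ] and [pɛŋiʒɛ] the final segment of 'bone' alternates: [ʃ] ~ [ʒ].
The stem 'boat' ([mapɛʃ], [mapɛʃɛ]) shows [ʃ] unchanged in both environments, so [ʃ] cannot be basic with [ʒ] derived before the ERG suffix.
The alternation reflects word-final obstruent devoicing: voiced obstruents become voiceless word-finally. /ʒ/ is underlying.

/pɛŋiʒ/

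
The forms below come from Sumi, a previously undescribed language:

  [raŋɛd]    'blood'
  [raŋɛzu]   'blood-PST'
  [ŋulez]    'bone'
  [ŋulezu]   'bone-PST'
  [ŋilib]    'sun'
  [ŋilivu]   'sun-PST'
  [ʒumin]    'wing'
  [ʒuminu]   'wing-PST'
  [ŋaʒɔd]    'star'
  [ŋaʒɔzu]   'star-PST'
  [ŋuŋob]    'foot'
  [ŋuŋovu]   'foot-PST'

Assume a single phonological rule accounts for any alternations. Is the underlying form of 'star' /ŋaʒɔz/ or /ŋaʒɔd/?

In [ŋaʒɔd] and [ŋaʒɔzu] the final segment of 'star' alternates: [d] ~ [z].
But 'bone' keeps [z] in both environments ([ŋulez], [ŋulezu]), so there is no rule changing /z/ to [d] in isolation.
So /d/ is underlying, and a rule of intervocalic spirantization — voiced stops become fricatives between vowels — gives [z].

/ŋaʒɔd/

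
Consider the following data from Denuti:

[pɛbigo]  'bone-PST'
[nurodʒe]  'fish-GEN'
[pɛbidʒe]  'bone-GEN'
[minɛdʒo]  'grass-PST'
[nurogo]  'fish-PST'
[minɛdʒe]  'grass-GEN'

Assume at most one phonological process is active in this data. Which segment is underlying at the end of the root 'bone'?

'bone' shows [dʒ] ~ [g] at the end of the stem ([pɛbidʒe] vs [pɛbigo]).
The stem 'grass' ([minɛdʒe], [minɛdʒo]) shows [dʒ] unchanged in both environments, so [dʒ] cannot be basic with [g] derived before the PST suffix.
So /g/ is underlying, and a rule of palatalization before a front vowel — /g/ becomes palato-alveolar [dʒ] before a front vowel — gives [dʒ].

/g/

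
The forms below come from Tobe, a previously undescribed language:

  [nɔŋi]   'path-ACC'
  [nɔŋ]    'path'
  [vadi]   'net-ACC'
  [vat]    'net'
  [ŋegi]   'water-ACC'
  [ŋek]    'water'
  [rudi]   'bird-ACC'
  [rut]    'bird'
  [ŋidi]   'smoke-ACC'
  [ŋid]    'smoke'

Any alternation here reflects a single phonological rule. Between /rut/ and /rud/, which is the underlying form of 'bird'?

/rut/

'bird' shows [d] ~ [t] at the end of the stem ([rudi] vs [rut]).
But 'smoke' keeps [d] in both environments ([ŋidi], [ŋid]), so there is no rule changing /d/ to [t] in isolation.
The alternation reflects intervocalic voicing: voiceless stops become voiced between vowels. /t/ is underlying.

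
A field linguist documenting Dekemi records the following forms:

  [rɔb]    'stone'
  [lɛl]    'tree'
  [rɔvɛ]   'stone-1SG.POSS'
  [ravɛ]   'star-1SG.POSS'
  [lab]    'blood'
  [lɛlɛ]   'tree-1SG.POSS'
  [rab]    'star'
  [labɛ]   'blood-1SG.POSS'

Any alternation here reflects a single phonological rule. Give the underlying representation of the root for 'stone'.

/rɔv/

The stem for 'stone' ends in [b] in [rɔb] but [v] in [rɔvɛ].
Compare 'blood', with invariant [b] in [lab] and [labɛ]: an analysis with underlying /b/ and a rule producing [v] before the 1SG.POSS suffix would wrongly predict alternation here too.
The alternation reflects word-final hardening: voiced fricatives become stops word-finally. /v/ is underlying.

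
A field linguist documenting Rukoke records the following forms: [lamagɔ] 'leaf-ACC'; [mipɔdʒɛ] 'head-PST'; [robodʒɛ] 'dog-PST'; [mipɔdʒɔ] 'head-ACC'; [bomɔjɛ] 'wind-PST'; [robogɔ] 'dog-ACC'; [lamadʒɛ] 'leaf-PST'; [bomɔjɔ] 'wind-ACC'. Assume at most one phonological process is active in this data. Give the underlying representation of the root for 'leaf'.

The root 'leaf' surfaces as [lamagɔ] and [lamadʒɛ], with a stem-final [g] ~ [dʒ] alternation.
If /dʒ/ were underlying and a rule turned it into [g] before the ACC suffix, 'head' would also alternate; but it has [dʒ] in both [mipɔdʒɔ] and [mipɔdʒɛ].
The underlying segment must be /g/; /g/ becomes palato-alveolar [dʒ] before a front vowel, yielding [dʒ] there.
So 'leaf' = /lamag/.

/lamag/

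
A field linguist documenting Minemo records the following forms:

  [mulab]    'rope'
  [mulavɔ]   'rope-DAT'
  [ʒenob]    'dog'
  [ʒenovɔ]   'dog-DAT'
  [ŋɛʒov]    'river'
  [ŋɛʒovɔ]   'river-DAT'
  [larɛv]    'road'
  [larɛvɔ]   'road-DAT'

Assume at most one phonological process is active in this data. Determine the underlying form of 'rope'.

/mulab/

In [mulab] and [mulavɔ] the final segment of 'rope' alternates: [b] ~ [v].
But 'river' keeps [v] in both environments ([ŋɛʒov], [ŋɛʒovɔ]), so there is no rule changing /v/ to [b] in isolation.
So /b/ is underlying, and a rule of intervocalic spirantization — voiced stops become fricatives between vowels — gives [v].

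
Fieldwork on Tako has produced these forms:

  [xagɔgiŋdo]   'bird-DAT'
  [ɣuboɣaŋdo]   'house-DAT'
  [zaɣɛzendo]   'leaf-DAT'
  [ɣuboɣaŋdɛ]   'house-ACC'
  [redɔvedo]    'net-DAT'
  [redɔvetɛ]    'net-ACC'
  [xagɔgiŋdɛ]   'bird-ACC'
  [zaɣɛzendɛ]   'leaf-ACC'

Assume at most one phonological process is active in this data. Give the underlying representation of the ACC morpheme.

/-tɛ/

The ACC morpheme has two allomorphs, [-dɛ] and [-tɛ].
By contrast the DAT suffix keeps its initial [d] throughout — that segment must be underlying.
The ACC suffix is therefore /-tɛ/ underlyingly, with post-nasal voicing: voiceless stops become voiced after a nasal.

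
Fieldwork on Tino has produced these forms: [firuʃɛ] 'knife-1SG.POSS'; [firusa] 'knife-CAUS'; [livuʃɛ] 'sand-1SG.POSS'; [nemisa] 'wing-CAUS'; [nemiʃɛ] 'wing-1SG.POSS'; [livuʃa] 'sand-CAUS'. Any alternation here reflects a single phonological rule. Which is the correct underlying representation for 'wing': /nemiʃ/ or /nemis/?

/nemis/

In [nemiʃɛ] and [nemisa] the final segment of 'wing' alternates: [ʃ] ~ [s].
Compare 'sand', with invariant [ʃ] in [livuʃɛ] and [livuʃa]: an analysis with underlying /ʃ/ and a rule producing [s] before the CAUS suffix would wrongly predict alternation here too.
So /s/ is underlying, and a rule of palatalization before a front vowel — /s/ becomes palato-alveolar [ʃ] before a front vowel — gives [ʃ].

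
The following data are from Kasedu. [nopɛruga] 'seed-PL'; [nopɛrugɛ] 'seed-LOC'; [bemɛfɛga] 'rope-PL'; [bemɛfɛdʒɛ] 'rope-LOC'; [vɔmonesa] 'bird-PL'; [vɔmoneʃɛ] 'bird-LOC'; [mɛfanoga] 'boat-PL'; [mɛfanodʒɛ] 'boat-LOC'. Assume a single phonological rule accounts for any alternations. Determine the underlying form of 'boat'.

/mɛfanodʒ/

The stem for 'boat' ends in [g] in [mɛfanoga] but [dʒ] in [mɛfanodʒɛ].
The stem 'seed' ([nopɛruga], [nopɛrugɛ]) shows [g] unchanged in both environments, so [g] cannot be basic with [dʒ] derived before the LOC suffix.
Therefore /dʒ/ is basic and [g] is derived by depalatalization (palato-alveolar /dʒ/ and /ʃ/ become [g] and [s] when no front vowel follows).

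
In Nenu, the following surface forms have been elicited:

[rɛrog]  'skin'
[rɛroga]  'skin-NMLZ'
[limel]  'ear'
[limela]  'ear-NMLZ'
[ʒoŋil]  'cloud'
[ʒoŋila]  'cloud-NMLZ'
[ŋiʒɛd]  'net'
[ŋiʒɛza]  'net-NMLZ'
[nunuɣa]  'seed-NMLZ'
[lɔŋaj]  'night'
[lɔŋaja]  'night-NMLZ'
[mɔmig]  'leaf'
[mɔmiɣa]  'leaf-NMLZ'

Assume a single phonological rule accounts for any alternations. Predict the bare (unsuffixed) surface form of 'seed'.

[nunug]

The stem for 'leaf' ends in [g] in [mɔmig] but [ɣ] in [mɔmiɣa].
But 'skin' keeps [g] in both environments ([rɛrog], [rɛroga]), so there is no rule changing /g/ to [ɣ] before the NMLZ suffix.
The alternation reflects word-final hardening: voiced fricatives become stops word-finally. /ɣ/ is underlying.
The one attested form of 'seed', [nunuɣa], shows underlying /nunuɣ/. Applying the same rule word-finally gives [nunug].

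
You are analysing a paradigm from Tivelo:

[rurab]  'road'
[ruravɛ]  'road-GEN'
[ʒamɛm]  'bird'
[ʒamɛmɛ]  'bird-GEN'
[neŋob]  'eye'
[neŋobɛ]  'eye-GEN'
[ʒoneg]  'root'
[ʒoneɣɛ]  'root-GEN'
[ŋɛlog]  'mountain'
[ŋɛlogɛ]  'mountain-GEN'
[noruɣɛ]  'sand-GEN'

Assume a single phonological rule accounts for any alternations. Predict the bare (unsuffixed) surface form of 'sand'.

In [ʒoneg] and [ʒoneɣɛ] the final segment of 'root' alternates: [g] ~ [ɣ].
But 'mountain' keeps [g] in both environments ([ŋɛlog], [ŋɛlogɛ]), so there is no rule changing /g/ to [ɣ] before the GEN suffix.
The underlying segment must be /ɣ/; voiced fricatives become stops word-finally, yielding [g] there.
The one attested form of 'sand', [noruɣɛ], shows underlying /noruɣ/. Applying the same rule word-finally gives [norug].

[norug]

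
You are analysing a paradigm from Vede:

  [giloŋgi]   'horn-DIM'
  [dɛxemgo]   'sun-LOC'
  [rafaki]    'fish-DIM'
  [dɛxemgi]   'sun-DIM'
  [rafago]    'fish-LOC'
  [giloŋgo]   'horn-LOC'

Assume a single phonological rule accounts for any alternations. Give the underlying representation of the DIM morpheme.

The DIM morpheme has two allomorphs, [-gi] and [-ki].
The LOC suffix, which begins with [g], is invariant after every stem; so [g] is not altered by any rule here.
The DIM suffix is therefore /-ki/ underlyingly, with post-nasal voicing: voiceless stops become voiced after a nasal.

/-ki/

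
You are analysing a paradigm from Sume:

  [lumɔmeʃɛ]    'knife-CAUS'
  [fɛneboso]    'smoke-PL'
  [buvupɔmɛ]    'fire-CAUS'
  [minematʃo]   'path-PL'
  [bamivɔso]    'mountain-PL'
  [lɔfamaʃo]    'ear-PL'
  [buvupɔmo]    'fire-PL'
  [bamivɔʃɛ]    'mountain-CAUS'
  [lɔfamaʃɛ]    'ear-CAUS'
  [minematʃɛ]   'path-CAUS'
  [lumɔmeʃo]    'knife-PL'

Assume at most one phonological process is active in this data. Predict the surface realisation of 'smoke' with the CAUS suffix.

The root 'mountain' surfaces as [bamivɔso] and [bamivɔʃɛ], with a stem-final [s] ~ [ʃ] alternation.
If /ʃ/ were underlying and a rule turned it into [s] before the PL suffix, 'ear' would also alternate; but it has [ʃ] in both [lɔfamaʃo] and [lɔfamaʃɛ].
So /s/ is underlying, and a rule of palatalization before a front vowel — /s/ becomes palato-alveolar [ʃ] before a front vowel — gives [ʃ].
From [fɛneboso] the stem 'smoke' is /fɛnebos/; before a front vowel this yields [fɛneboʃɛ].

[fɛneboʃɛ]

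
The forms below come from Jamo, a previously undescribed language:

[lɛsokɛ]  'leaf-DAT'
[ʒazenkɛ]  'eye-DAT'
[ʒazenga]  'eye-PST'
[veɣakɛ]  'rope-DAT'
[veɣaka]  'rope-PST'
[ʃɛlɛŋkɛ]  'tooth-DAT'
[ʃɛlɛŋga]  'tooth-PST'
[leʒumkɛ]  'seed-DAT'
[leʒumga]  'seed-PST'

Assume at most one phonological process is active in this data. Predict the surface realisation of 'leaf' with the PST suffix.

[lɛsoka]

The PST suffix surfaces as [-ga] and [-ka], depending on the final segment of the stem.
By contrast the DAT suffix keeps its initial [k] throughout — that segment must be underlying.
So the underlying form is /-ga/, and voiced stops become voiceless after a vowel.
After 'leaf', which ends in a vowel, the suffix surfaces as [-ka], giving [lɛsoka].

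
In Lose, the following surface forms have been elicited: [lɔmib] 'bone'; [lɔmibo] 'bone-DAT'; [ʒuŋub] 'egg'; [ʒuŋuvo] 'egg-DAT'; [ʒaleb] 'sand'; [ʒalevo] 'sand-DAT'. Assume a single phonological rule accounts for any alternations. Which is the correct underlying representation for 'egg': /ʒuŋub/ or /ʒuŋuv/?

/ʒuŋuv/

'egg' shows [b] ~ [v] at the end of the stem ([ʒuŋub] vs [ʒuŋuvo]).
Compare 'bone', with invariant [b] in [lɔmib] and [lɔmibo]: an analysis with underlying /b/ and a rule producing [v] before the DAT suffix would wrongly predict alternation here too.
The alternation reflects word-final hardening: voiced fricatives become stops word-finally. /v/ is underlying.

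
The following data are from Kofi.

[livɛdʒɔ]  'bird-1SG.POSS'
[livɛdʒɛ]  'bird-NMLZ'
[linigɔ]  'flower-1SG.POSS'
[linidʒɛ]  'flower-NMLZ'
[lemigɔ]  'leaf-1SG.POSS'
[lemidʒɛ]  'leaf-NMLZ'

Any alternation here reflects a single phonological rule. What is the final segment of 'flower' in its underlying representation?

The root 'flower' surfaces as [linigɔ] and [linidʒɛ], with a stem-final [g] ~ [dʒ] alternation.
The stem 'bird' ([livɛdʒɔ], [livɛdʒɛ]) shows [dʒ] unchanged in both environments, so [dʒ] cannot be basic with [g] derived before the 1SG.POSS suffix.
The underlying segment must be /g/; /g/ becomes palato-alveolar [dʒ] before a front vowel, yielding [dʒ] there.

/g/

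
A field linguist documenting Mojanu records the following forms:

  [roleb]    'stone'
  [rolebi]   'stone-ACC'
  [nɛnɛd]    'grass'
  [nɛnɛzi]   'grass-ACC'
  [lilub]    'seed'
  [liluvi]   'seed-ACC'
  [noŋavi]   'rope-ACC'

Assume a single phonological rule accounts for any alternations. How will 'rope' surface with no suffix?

The stem for 'seed' ends in [b] in [lilub] but [v] in [liluvi].
Compare 'stone', with invariant [b] in [roleb] and [rolebi]: an analysis with underlying /b/ and a rule producing [v] before the ACC suffix would wrongly predict alternation here too.
The underlying segment must be /v/; voiced fricatives become stops word-finally, yielding [b] there.
The one attested form of 'rope', [noŋavi], shows underlying /noŋav/. Applying the same rule word-finally gives [noŋab].

[noŋab]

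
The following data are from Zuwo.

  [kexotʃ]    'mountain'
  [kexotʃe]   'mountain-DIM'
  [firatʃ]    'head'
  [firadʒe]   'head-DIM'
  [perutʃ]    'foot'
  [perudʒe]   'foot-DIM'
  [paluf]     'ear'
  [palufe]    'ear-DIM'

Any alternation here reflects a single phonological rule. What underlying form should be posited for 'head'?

The stem for 'head' ends in [tʃ] in [firatʃ] but [dʒ] in [firadʒe].
If /tʃ/ were underlying and a rule turned it into [dʒ] before the DIM suffix, 'mountain' would also alternate; but it has [tʃ] in both [kexotʃ] and [kexotʃe].
So /dʒ/ is underlying, and a rule of word-final obstruent devoicing — voiced obstruents become voiceless word-finally — gives [tʃ].

/firadʒ/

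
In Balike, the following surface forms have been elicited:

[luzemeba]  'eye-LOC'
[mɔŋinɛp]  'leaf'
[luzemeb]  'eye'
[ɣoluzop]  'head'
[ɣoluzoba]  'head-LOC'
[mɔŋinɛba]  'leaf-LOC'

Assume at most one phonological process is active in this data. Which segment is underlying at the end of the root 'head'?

The root 'head' surfaces as [ɣoluzop] and [ɣoluzoba], with a stem-final [p] ~ [b] alternation.
The stem 'eye' ([luzemeb], [luzemeba]) shows [b] unchanged in both environments, so [b] cannot be basic with [p] derived in isolation.
Therefore /p/ is basic and [b] is derived by intervocalic voicing (voiceless stops become voiced between vowels).

/p/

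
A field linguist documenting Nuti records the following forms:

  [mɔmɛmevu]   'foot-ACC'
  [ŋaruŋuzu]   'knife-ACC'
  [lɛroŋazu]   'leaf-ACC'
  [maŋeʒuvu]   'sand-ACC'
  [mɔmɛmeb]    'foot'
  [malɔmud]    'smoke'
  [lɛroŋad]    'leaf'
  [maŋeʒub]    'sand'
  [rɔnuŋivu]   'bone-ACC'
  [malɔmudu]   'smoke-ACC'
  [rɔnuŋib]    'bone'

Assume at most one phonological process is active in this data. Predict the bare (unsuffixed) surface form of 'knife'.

In [lɛroŋad] and [lɛroŋazu] the final segment of 'leaf' alternates: [d] ~ [z].
If /d/ were underlying and a rule turned it into [z] before the ACC suffix, 'smoke' would also alternate; but it has [d] in both [malɔmud] and [malɔmudu].
So /z/ is underlying, and a rule of word-final hardening — voiced fricatives become stops word-finally — gives [d].
The one attested form of 'knife', [ŋaruŋuzu], shows underlying /ŋaruŋuz/. Applying the same rule word-finally gives [ŋaruŋud].

[ŋaruŋud]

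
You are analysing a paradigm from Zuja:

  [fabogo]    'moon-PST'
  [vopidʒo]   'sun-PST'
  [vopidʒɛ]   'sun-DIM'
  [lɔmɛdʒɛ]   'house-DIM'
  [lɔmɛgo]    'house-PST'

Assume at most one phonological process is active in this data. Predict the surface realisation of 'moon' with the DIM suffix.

The root 'house' surfaces as [lɔmɛgo] and [lɔmɛdʒɛ], with a stem-final [g] ~ [dʒ] alternation.
Compare 'sun', with invariant [dʒ] in [vopidʒo] and [vopidʒɛ]: an analysis with underlying /dʒ/ and a rule producing [g] before the PST suffix would wrongly predict alternation here too.
Therefore /g/ is basic and [dʒ] is derived by palatalization before a front vowel (/g/ becomes palato-alveolar [dʒ] before a front vowel).
The one attested form of 'moon', [fabogo], shows underlying /fabog/. Applying the same rule before a front vowel gives [fabodʒɛ].

[fabodʒɛ]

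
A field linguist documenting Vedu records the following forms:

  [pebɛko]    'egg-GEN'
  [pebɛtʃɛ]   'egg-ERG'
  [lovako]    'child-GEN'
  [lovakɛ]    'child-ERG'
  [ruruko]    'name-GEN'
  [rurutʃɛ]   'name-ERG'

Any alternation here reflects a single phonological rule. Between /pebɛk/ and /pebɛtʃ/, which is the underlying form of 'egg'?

In [pebɛko] and [pebɛtʃɛ] the final segment of 'egg' alternates: [k] ~ [tʃ].
If /k/ were underlying and a rule turned it into [tʃ] before the ERG suffix, 'child' would also alternate; but it has [k] in both [lovako] and [lovakɛ].
The alternation reflects depalatalization: palato-alveolar /tʃ/ becomes [k] when no front vowel follows. /tʃ/ is underlying.

/pebɛtʃ/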